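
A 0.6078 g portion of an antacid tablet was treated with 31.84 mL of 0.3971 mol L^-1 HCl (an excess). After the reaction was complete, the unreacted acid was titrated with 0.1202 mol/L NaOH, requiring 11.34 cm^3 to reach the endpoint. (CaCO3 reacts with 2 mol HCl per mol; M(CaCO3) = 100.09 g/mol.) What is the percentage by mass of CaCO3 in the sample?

Total n(HCl) added = 0.3971 x 0.03184 = 0.01264 mol.
n(NaOH) used = 0.1202 x 0.01134 = 0.001363 mol, which equals the excess n(HCl).
So n(HCl) consumed by the sample = 0.01264 - 0.001363 = 0.01128 mol.
n(CaCO3) = 0.01128 / 2 = 0.005640 mol.
mass CaCO3 = 0.005640 x 100.09 = 0.5645 g, so %CaCO3 = 0.5645/0.6078 x 100 = 92.9%.

92.9%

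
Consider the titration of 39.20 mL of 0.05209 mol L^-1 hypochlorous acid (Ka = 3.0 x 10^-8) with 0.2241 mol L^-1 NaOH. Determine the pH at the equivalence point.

10.07

n(HClO) = 0.05209 x 0.03920 = 0.002042 mol; V(NaOH) at equivalence = 0.002042/0.2241 = 0.009112 L.
At equivalence all the acid is converted to ClO-; total volume = 0.03920 + 0.009112 = 0.04831 L, so [ClO-] = 0.002042/0.04831 = 0.04227 M.
Kb = Kw/Ka = 1.0e-14 / 3.0 x 10^-8 = 3.33e-7.
[OH^-] = sqrt(Kb x [ClO-]) = sqrt(3.33e-7 x 0.04227) = 0.000119 M.
pOH = 3.93, so pH = 14.00 - 3.93 = 10.07.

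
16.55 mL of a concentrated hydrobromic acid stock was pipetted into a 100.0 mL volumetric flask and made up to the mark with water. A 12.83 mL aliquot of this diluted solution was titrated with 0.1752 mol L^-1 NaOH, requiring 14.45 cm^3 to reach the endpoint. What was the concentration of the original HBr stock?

1.19 M

n(NaOH) = 0.1752 x 0.01445 = 0.002532 mol.
n(HBr) in the aliquot = 0.002532 mol.
[diluted HBr] = 0.002532 / 0.01283 = 0.1973 M.
Dilution factor = 100.0/16.55 = 6.042, so [stock] = 0.1973 x 6.042 = 1.19 M.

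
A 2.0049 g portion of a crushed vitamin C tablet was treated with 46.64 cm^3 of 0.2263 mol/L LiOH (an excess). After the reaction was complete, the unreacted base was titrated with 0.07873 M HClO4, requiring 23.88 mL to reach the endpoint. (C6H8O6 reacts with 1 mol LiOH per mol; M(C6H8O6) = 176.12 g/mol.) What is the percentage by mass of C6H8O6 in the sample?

76.2%

Total n(LiOH) added = 0.2263 x 0.04664 = 0.01055 mol.
n(HClO4) used = 0.07873 x 0.02388 = 0.001880 mol, which equals the excess n(LiOH).
So n(LiOH) consumed by the sample = 0.01055 - 0.001880 = 0.008675 mol.
n(C6H8O6) = 0.008675 / 1 = 0.008675 mol.
mass C6H8O6 = 0.008675 x 176.12 = 1.528 g, so %C6H8O6 = 1.528/2.0049 x 100 = 76.2%.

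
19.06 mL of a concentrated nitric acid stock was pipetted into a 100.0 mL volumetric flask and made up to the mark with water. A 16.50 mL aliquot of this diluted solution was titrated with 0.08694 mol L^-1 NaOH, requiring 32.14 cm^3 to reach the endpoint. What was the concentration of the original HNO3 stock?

n(NaOH) = 0.08694 x 0.03214 = 0.002794 mol.
n(HNO3) in the aliquot = 0.002794 mol.
[diluted HNO3] = 0.002794 / 0.01650 = 0.1693 M.
Dilution factor = 100.0/19.06 = 5.247, so [stock] = 0.1693 x 5.247 = 0.889 M.

0.889 M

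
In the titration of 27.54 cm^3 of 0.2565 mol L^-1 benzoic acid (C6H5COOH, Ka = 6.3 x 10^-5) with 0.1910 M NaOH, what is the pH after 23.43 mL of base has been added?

Initial n(C6H5COOH) = 0.2565 x 0.02754 = 0.007064 mol.
n(NaOH) added = 0.1910 x 0.02343 = 0.004475 mol, converting that many moles of C6H5COOH to C6H5COO-.
Remaining n(C6H5COOH) = 0.002589 mol; n(C6H5COO-) = 0.004475 mol.
By Henderson-Hasselbalch, pH = pKa + log([A^-]/[HA]) = 4.20 + log(0.004475/0.002589) = 4.20 + (+0.24) = 4.44.

4.44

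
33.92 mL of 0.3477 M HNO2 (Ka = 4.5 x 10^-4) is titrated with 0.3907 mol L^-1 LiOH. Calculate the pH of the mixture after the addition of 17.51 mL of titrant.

3.49

Initial n(HNO2) = 0.3477 x 0.03392 = 0.01179 mol.
n(LiOH) added = 0.3907 x 0.01751 = 0.006841 mol, converting that many moles of HNO2 to NO2-.
Remaining n(HNO2) = 0.004953 mol; n(NO2-) = 0.006841 mol.
By Henderson-Hasselbalch, pH = pKa + log([A^-]/[HA]) = 3.35 + log(0.006841/0.004953) = 3.35 + (+0.14) = 3.49.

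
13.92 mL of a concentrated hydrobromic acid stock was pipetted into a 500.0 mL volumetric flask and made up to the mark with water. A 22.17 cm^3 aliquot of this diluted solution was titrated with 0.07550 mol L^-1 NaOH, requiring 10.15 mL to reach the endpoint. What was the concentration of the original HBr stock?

1.24 M

n(NaOH) = 0.07550 x 0.01015 = 0.0007663 mol.
n(HBr) in the aliquot = 0.0007663 mol.
[diluted HBr] = 0.0007663 / 0.02217 = 0.03457 M.
Dilution factor = 500.0/13.92 = 35.92, so [stock] = 0.03457 x 35.92 = 1.24 M.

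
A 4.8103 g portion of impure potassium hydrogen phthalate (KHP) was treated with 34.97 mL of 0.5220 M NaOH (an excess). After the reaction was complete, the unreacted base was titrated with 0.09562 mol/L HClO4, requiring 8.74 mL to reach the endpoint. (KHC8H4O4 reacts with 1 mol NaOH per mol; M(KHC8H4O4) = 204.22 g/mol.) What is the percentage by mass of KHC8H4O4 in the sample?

Total n(NaOH) added = 0.5220 x 0.03497 = 0.01825 mol.
n(HClO4) used = 0.09562 x 0.008740 = 0.0008357 mol, which equals the excess n(NaOH).
So n(NaOH) consumed by the sample = 0.01825 - 0.0008357 = 0.01742 mol.
n(KHC8H4O4) = 0.01742 / 1 = 0.01742 mol.
mass KHC8H4O4 = 0.01742 x 204.22 = 3.557 g, so %KHC8H4O4 = 3.557/4.8103 x 100 = 74.0%.

74.0%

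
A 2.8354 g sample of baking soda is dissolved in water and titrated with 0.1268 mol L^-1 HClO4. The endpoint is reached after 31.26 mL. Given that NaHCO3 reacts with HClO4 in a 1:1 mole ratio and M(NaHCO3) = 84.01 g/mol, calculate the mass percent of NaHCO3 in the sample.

n(HClO4) = 0.1268 x 0.03126 = 0.003964 mol.
n(NaHCO3) = 0.003964 / 1 = 0.003964 mol.
mass of NaHCO3 = 0.003964 x 84.01 = 0.3330 g.
% purity = 0.3330 / 2.8354 x 100 = 11.7%.

11.7%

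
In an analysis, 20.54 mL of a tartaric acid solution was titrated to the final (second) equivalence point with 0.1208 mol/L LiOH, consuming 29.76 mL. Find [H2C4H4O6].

n(LiOH) = 0.1208 x 0.02976 = 0.003595 mol.
At the final (second) equivalence point, 2 mol OH^- react per mol H2C4H4O6, so n(H2C4H4O6) = 0.003595 / 2 = 0.001798 mol.
[H2C4H4O6] = 0.001798 / 0.02054 L = 0.0875 M.

0.0875 M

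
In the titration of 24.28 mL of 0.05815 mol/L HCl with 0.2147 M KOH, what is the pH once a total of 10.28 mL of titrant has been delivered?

n(acid) = 0.05815 x 0.02428 = 0.001412 mol; n(KOH) added = 0.2147 x 0.01028 = 0.002207 mol.
Base is in excess by 0.002207 - 0.001412 = 0.0007952 mol in a total volume of 0.03456 L.
[OH^-] = 0.0007952/0.03456 = 0.02301 M, so pOH = 1.64 and pH = 14.00 - 1.64 = 12.36.

12.36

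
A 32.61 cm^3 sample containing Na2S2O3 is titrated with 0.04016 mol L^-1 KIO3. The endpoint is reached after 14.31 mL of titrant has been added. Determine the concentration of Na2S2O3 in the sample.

0.106 M

n(KIO3) = 0.04016 x 0.01431 = 0.0005747 mol.
From the balanced equation, 1 mol KIO3 reacts with 6 mol Na2S2O3, so n(Na2S2O3) = 0.0005747 x 6/1 = 0.003448 mol.
[Na2S2O3] = 0.003448 / 0.03261 L = 0.106 M.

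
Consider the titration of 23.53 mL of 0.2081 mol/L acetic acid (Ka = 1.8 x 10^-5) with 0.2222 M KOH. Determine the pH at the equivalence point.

n(CH3COOH) = 0.2081 x 0.02353 = 0.004897 mol; V(KOH) at equivalence = 0.004897/0.2222 = 0.02204 L.
At equivalence all the acid is converted to CH3COO-; total volume = 0.02353 + 0.02204 = 0.04557 L, so [CH3COO-] = 0.004897/0.04557 = 0.1075 M.
Kb = Kw/Ka = 1.0e-14 / 1.8 x 10^-5 = 5.56e-10.
[OH^-] = sqrt(Kb x [CH3COO-]) = sqrt(5.56e-10 x 0.1075) = 7.73e-6 M.
pOH = 5.11, so pH = 14.00 - 5.11 = 8.89.

8.89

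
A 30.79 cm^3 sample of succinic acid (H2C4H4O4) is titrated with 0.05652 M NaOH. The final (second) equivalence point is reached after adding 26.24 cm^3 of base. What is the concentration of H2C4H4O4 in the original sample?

0.0241 M

n(NaOH) = 0.05652 x 0.02624 = 0.001483 mol.
At the final (second) equivalence point, 2 mol OH^- react per mol H2C4H4O4, so n(H2C4H4O4) = 0.001483 / 2 = 0.0007415 mol.
[H2C4H4O4] = 0.0007415 / 0.03079 L = 0.0241 M.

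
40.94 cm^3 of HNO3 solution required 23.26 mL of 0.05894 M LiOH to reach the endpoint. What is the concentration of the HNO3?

n(LiOH) delivered = 0.05894 x 0.02326 = 0.001371 mol.
For a 1:1 reaction, n(HNO3) = 0.001371 mol.
[HNO3] = 0.001371 mol / 0.04094 L = 0.0335 M.

0.0335 M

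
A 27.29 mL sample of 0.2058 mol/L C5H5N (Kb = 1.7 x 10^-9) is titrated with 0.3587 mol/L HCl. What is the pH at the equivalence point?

n(C5H5N) = 0.2058 x 0.02729 = 0.005616 mol; V(HCl) at equivalence = 0.005616/0.3587 = 0.01566 L.
At equivalence the base is fully converted to C5H5NH+; total volume = 0.04295 L, so [C5H5NH+] = 0.005616/0.04295 = 0.1308 M.
Ka(C5H5NH+) = Kw/Kb = 1.0e-14 / 1.7 x 10^-9 = 5.88e-6.
[H^+] = sqrt(Ka x [C5H5NH+]) = sqrt(5.88e-6 x 0.1308) = 0.000877 M.
pH = -log(0.000877) = 3.06.

3.06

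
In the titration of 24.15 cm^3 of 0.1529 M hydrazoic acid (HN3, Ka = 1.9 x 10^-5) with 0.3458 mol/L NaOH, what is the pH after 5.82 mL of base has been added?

4.80

Initial n(HN3) = 0.1529 x 0.02415 = 0.003693 mol.
n(NaOH) added = 0.3458 x 0.005820 = 0.002013 mol, converting that many moles of HN3 to N3-.
Remaining n(HN3) = 0.001680 mol; n(N3-) = 0.002013 mol.
By Henderson-Hasselbalch, pH = pKa + log([A^-]/[HA]) = 4.72 + log(0.002013/0.001680) = 4.72 + (+0.08) = 4.80.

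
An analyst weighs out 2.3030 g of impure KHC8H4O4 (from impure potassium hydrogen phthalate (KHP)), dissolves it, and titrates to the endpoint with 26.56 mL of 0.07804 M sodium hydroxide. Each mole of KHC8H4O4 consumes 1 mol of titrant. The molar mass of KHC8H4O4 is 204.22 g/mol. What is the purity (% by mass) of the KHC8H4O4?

n(NaOH) = 0.07804 x 0.02656 = 0.002073 mol.
n(KHC8H4O4) = 0.002073 / 1 = 0.002073 mol.
mass of KHC8H4O4 = 0.002073 x 204.22 = 0.4233 g.
% purity = 0.4233 / 2.3030 x 100 = 18.4%.

18.4%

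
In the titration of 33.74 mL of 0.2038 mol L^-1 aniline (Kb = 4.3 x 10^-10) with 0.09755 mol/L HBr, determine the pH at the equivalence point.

n(C6H5NH2) = 0.2038 x 0.03374 = 0.006876 mol; V(HBr) at equivalence = 0.006876/0.09755 = 0.07049 L.
At equivalence the base is fully converted to C6H5NH3+; total volume = 0.1042 L, so [C6H5NH3+] = 0.006876/0.1042 = 0.06597 M.
Ka(C6H5NH3+) = Kw/Kb = 1.0e-14 / 4.3 x 10^-10 = 2.33e-5.
[H^+] = sqrt(Ka x [C6H5NH3+]) = sqrt(2.33e-5 x 0.06597) = 0.00124 M.
pH = -log(0.00124) = 2.91.

2.91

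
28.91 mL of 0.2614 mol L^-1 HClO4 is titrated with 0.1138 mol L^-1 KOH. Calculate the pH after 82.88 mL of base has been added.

n(acid) = 0.2614 x 0.02891 = 0.007557 mol; n(KOH) added = 0.1138 x 0.08288 = 0.009432 mol.
Base is in excess by 0.009432 - 0.007557 = 0.001875 mol in a total volume of 0.1118 L.
[OH^-] = 0.001875/0.1118 = 0.01677 M, so pOH = 1.78 and pH = 14.00 - 1.78 = 12.22.

12.22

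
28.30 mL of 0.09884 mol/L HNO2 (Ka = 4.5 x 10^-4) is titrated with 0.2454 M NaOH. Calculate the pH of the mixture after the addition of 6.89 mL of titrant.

3.53

Initial n(HNO2) = 0.09884 x 0.02830 = 0.002797 mol.
n(NaOH) added = 0.2454 x 0.006890 = 0.001691 mol, converting that many moles of HNO2 to NO2-.
Remaining n(HNO2) = 0.001106 mol; n(NO2-) = 0.001691 mol.
By Henderson-Hasselbalch, pH = pKa + log([A^-]/[HA]) = 3.35 + log(0.001691/0.001106) = 3.35 + (+0.18) = 3.53.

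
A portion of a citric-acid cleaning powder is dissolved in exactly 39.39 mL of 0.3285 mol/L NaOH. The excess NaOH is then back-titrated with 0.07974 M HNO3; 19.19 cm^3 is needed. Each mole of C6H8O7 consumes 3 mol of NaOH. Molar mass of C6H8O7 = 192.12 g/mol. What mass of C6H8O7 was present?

0.731 g

Total n(NaOH) added = 0.3285 x 0.03939 = 0.01294 mol.
n(HNO3) used = 0.07974 x 0.01919 = 0.001530 mol, which equals the excess n(NaOH).
So n(NaOH) consumed by the sample = 0.01294 - 0.001530 = 0.01141 mol.
n(C6H8O7) = 0.01141 / 3 = 0.003803 mol.
mass = 0.003803 mol x 192.12 g/mol = 0.731 g.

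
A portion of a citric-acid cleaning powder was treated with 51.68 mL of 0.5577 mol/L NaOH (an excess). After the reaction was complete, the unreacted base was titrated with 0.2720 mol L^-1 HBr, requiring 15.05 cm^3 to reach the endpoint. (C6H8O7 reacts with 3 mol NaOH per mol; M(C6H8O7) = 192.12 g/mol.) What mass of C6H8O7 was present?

Total n(NaOH) added = 0.5577 x 0.05168 = 0.02882 mol.
n(HBr) used = 0.2720 x 0.01505 = 0.004094 mol, which equals the excess n(NaOH).
So n(NaOH) consumed by the sample = 0.02882 - 0.004094 = 0.02473 mol.
n(C6H8O7) = 0.02473 / 3 = 0.008243 mol.
mass = 0.008243 mol x 192.12 g/mol = 1.58 g.

1.58 g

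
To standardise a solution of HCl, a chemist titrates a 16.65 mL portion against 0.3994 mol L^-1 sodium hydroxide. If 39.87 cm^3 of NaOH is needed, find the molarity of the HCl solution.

n(NaOH) delivered = 0.3994 x 0.03987 = 0.01592 mol.
For a 1:1 reaction, n(HCl) = 0.01592 mol.
[HCl] = 0.01592 mol / 0.01665 L = 0.956 M.

0.956 M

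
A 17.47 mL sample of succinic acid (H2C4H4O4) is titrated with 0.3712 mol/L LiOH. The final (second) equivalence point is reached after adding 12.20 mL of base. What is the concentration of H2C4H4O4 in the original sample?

0.130 M

n(LiOH) = 0.3712 x 0.01220 = 0.004529 mol.
At the final (second) equivalence point, 2 mol OH^- react per mol H2C4H4O4, so n(H2C4H4O4) = 0.004529 / 2 = 0.002264 mol.
[H2C4H4O4] = 0.002264 / 0.01747 L = 0.130 M.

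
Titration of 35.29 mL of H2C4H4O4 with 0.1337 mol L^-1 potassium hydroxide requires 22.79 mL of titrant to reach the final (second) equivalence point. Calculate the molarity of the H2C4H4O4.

0.0432 M

n(KOH) = 0.1337 x 0.02279 = 0.003047 mol.
At the final (second) equivalence point, 2 mol OH^- react per mol H2C4H4O4, so n(H2C4H4O4) = 0.003047 / 2 = 0.001524 mol.
[H2C4H4O4] = 0.001524 / 0.03529 L = 0.0432 M.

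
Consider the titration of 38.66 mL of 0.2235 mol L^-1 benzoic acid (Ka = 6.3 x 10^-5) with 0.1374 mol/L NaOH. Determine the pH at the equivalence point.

n(C6H5COOH) = 0.2235 x 0.03866 = 0.008641 mol; V(NaOH) at equivalence = 0.008641/0.1374 = 0.06289 L.
At equivalence all the acid is converted to C6H5COO-; total volume = 0.03866 + 0.06289 = 0.1015 L, so [C6H5COO-] = 0.008641/0.1015 = 0.08509 M.
Kb = Kw/Ka = 1.0e-14 / 6.3 x 10^-5 = 1.59e-10.
[OH^-] = sqrt(Kb x [C6H5COO-]) = sqrt(1.59e-10 x 0.08509) = 3.68e-6 M.
pOH = 5.43, so pH = 14.00 - 5.43 = 8.57.

8.57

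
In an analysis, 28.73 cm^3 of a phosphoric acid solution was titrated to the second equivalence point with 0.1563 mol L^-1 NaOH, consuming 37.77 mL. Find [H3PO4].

0.103 M

n(NaOH) = 0.1563 x 0.03777 = 0.005903 mol.
At the second equivalence point, 2 mol OH^- react per mol H3PO4, so n(H3PO4) = 0.005903 / 2 = 0.002952 mol.
[H3PO4] = 0.002952 / 0.02873 L = 0.103 M.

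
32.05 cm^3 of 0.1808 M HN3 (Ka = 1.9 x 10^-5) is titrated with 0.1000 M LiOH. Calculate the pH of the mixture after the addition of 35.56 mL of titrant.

4.92

Initial n(HN3) = 0.1808 x 0.03205 = 0.005795 mol.
n(LiOH) added = 0.1000 x 0.03556 = 0.003556 mol, converting that many moles of HN3 to N3-.
Remaining n(HN3) = 0.002239 mol; n(N3-) = 0.003556 mol.
By Henderson-Hasselbalch, pH = pKa + log([A^-]/[HA]) = 4.72 + log(0.003556/0.002239) = 4.72 + (+0.20) = 4.92.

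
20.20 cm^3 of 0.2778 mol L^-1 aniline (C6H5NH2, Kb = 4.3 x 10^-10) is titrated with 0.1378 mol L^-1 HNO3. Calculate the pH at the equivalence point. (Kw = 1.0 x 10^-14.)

2.83

n(C6H5NH2) = 0.2778 x 0.02020 = 0.005612 mol; V(HNO3) at equivalence = 0.005612/0.1378 = 0.04072 L.
At equivalence the base is fully converted to C6H5NH3+; total volume = 0.06092 L, so [C6H5NH3+] = 0.005612/0.06092 = 0.09211 M.
Ka(C6H5NH3+) = Kw/Kb = 1.0e-14 / 4.3 x 10^-10 = 2.33e-5.
[H^+] = sqrt(Ka x [C6H5NH3+]) = sqrt(2.33e-5 x 0.09211) = 0.00146 M.
pH = -log(0.00146) = 2.83.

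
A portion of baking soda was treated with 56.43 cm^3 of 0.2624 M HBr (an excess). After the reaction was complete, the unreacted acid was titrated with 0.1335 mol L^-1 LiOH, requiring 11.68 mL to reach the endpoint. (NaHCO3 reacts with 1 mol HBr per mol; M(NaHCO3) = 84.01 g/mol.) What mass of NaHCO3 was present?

Total n(HBr) added = 0.2624 x 0.05643 = 0.01481 mol.
n(LiOH) used = 0.1335 x 0.01168 = 0.001559 mol, which equals the excess n(HBr).
So n(HBr) consumed by the sample = 0.01481 - 0.001559 = 0.01325 mol.
n(NaHCO3) = 0.01325 / 1 = 0.01325 mol.
mass = 0.01325 mol x 84.01 g/mol = 1.11 g.

1.11 g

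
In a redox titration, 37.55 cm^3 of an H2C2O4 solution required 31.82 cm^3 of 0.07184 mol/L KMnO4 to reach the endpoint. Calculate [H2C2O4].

0.152 M

n(KMnO4) = 0.07184 x 0.03182 = 0.002286 mol.
From the balanced equation, 2 mol KMnO4 reacts with 5 mol H2C2O4, so n(H2C2O4) = 0.002286 x 5/2 = 0.005715 mol.
[H2C2O4] = 0.005715 / 0.03755 L = 0.152 M.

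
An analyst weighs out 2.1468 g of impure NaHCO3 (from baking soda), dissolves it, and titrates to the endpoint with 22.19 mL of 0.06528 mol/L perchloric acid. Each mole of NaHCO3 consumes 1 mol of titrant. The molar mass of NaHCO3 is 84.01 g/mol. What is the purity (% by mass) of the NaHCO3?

5.67%

n(HClO4) = 0.06528 x 0.02219 = 0.001449 mol.
n(NaHCO3) = 0.001449 / 1 = 0.001449 mol.
mass of NaHCO3 = 0.001449 x 84.01 = 0.1217 g.
% purity = 0.1217 / 2.1468 x 100 = 5.67%.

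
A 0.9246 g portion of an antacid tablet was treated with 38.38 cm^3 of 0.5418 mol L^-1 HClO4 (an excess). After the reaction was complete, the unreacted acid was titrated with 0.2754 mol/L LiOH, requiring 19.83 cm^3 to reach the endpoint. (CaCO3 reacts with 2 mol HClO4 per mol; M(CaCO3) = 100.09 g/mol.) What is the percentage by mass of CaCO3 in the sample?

83.0%

Total n(HClO4) added = 0.5418 x 0.03838 = 0.02079 mol.
n(LiOH) used = 0.2754 x 0.01983 = 0.005461 mol, which equals the excess n(HClO4).
So n(HClO4) consumed by the sample = 0.02079 - 0.005461 = 0.01533 mol.
n(CaCO3) = 0.01533 / 2 = 0.007667 mol.
mass CaCO3 = 0.007667 x 100.09 = 0.7673 g, so %CaCO3 = 0.7673/0.9246 x 100 = 83.0%.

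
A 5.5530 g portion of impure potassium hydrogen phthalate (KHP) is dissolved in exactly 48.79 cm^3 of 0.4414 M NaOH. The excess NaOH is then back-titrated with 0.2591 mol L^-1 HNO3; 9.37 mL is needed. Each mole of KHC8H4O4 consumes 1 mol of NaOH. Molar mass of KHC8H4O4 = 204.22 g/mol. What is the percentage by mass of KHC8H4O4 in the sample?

70.3%

Total n(NaOH) added = 0.4414 x 0.04879 = 0.02154 mol.
n(HNO3) used = 0.2591 x 0.009370 = 0.002428 mol, which equals the excess n(NaOH).
So n(NaOH) consumed by the sample = 0.02154 - 0.002428 = 0.01911 mol.
n(KHC8H4O4) = 0.01911 / 1 = 0.01911 mol.
mass KHC8H4O4 = 0.01911 x 204.22 = 3.902 g, so %KHC8H4O4 = 3.902/5.5530 x 100 = 70.3%.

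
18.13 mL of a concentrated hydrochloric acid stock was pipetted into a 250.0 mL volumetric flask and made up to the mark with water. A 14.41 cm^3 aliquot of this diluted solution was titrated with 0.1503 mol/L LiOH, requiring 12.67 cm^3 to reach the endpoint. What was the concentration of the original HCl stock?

n(LiOH) = 0.1503 x 0.01267 = 0.001904 mol.
n(HCl) in the aliquot = 0.001904 mol.
[diluted HCl] = 0.001904 / 0.01441 = 0.1322 M.
Dilution factor = 250.0/18.13 = 13.79, so [stock] = 0.1322 x 13.79 = 1.82 M.

1.82 M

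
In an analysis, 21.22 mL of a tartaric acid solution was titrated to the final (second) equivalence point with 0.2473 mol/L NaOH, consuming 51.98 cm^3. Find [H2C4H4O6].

0.303 M

n(NaOH) = 0.2473 x 0.05198 = 0.01285 mol.
At the final (second) equivalence point, 2 mol OH^- react per mol H2C4H4O6, so n(H2C4H4O6) = 0.01285 / 2 = 0.006427 mol.
[H2C4H4O6] = 0.006427 / 0.02122 L = 0.303 M.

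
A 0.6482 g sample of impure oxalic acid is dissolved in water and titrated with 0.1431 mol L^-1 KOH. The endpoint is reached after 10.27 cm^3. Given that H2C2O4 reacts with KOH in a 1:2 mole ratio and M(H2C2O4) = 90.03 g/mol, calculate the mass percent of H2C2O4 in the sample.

n(KOH) = 0.1431 x 0.01027 = 0.001470 mol.
n(H2C2O4) = 0.001470 / 2 = 0.0007348 mol.
mass of H2C2O4 = 0.0007348 x 90.03 = 0.06616 g.
% purity = 0.06616 / 0.6482 x 100 = 10.2%.

10.2%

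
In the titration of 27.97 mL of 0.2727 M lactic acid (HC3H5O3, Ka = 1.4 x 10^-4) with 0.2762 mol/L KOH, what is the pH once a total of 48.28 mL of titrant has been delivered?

n(acid) = 0.2727 x 0.02797 = 0.007627 mol; n(KOH) added = 0.2762 x 0.04828 = 0.01333 mol.
Base is in excess by 0.01333 - 0.007627 = 0.005708 mol in a total volume of 0.07625 L.
[OH^-] = 0.005708/0.07625 = 0.07485 M, so pOH = 1.13 and pH = 14.00 - 1.13 = 12.87.

12.87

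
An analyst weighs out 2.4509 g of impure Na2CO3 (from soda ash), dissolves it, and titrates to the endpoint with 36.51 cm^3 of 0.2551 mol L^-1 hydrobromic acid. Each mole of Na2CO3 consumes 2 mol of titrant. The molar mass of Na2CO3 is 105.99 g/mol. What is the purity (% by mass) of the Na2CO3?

n(HBr) = 0.2551 x 0.03651 = 0.009314 mol.
n(Na2CO3) = 0.009314 / 2 = 0.004657 mol.
mass of Na2CO3 = 0.004657 x 105.99 = 0.4936 g.
% purity = 0.4936 / 2.4509 x 100 = 20.1%.

20.1%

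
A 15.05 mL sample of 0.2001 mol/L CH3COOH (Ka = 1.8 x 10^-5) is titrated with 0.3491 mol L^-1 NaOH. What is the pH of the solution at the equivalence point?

n(CH3COOH) = 0.2001 x 0.01505 = 0.003012 mol; V(NaOH) at equivalence = 0.003012/0.3491 = 0.008626 L.
At equivalence all the acid is converted to CH3COO-; total volume = 0.01505 + 0.008626 = 0.02368 L, so [CH3COO-] = 0.003012/0.02368 = 0.1272 M.
Kb = Kw/Ka = 1.0e-14 / 1.8 x 10^-5 = 5.56e-10.
[OH^-] = sqrt(Kb x [CH3COO-]) = sqrt(5.56e-10 x 0.1272) = 8.41e-6 M.
pOH = 5.08, so pH = 14.00 - 5.08 = 8.92.

8.92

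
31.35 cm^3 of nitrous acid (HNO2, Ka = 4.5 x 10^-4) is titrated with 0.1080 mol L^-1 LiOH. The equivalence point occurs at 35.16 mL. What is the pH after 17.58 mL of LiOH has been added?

3.35

17.58 mL is exactly half the equivalence volume (35.16/2), i.e. the half-equivalence point.
There, n(HA) = n(A^-), so pH = pKa = -log(4.5 x 10^-4) = 3.35.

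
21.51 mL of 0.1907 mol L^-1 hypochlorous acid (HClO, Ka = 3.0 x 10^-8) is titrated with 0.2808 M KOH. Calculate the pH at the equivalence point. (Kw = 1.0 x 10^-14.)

n(HClO) = 0.1907 x 0.02151 = 0.004102 mol; V(KOH) at equivalence = 0.004102/0.2808 = 0.01461 L.
At equivalence all the acid is converted to ClO-; total volume = 0.02151 + 0.01461 = 0.03612 L, so [ClO-] = 0.004102/0.03612 = 0.1136 M.
Kb = Kw/Ka = 1.0e-14 / 3.0 x 10^-8 = 3.33e-7.
[OH^-] = sqrt(Kb x [ClO-]) = sqrt(3.33e-7 x 0.1136) = 0.000195 M.
pOH = 3.71, so pH = 14.00 - 3.71 = 10.29.

10.29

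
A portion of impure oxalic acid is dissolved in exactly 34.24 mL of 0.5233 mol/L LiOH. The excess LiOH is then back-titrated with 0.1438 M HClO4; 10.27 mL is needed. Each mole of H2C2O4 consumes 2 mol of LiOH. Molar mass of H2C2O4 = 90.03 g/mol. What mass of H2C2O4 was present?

Total n(LiOH) added = 0.5233 x 0.03424 = 0.01792 mol.
n(HClO4) used = 0.1438 x 0.01027 = 0.001477 mol, which equals the excess n(LiOH).
So n(LiOH) consumed by the sample = 0.01792 - 0.001477 = 0.01644 mol.
n(H2C2O4) = 0.01644 / 2 = 0.008220 mol.
mass = 0.008220 mol x 90.03 g/mol = 0.740 g.

0.740 g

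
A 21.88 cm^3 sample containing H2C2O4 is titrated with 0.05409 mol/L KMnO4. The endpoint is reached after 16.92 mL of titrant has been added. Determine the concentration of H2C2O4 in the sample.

n(KMnO4) = 0.05409 x 0.01692 = 0.0009152 mol.
From the balanced equation, 2 mol KMnO4 reacts with 5 mol H2C2O4, so n(H2C2O4) = 0.0009152 x 5/2 = 0.002288 mol.
[H2C2O4] = 0.002288 / 0.02188 L = 0.105 M.

0.105 M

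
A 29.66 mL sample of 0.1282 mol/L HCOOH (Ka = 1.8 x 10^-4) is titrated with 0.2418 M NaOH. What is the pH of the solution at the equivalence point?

n(HCOOH) = 0.1282 x 0.02966 = 0.003802 mol; V(NaOH) at equivalence = 0.003802/0.2418 = 0.01573 L.
At equivalence all the acid is converted to HCOO-; total volume = 0.02966 + 0.01573 = 0.04539 L, so [HCOO-] = 0.003802/0.04539 = 0.08378 M.
Kb = Kw/Ka = 1.0e-14 / 1.8 x 10^-4 = 5.56e-11.
[OH^-] = sqrt(Kb x [HCOO-]) = sqrt(5.56e-11 x 0.08378) = 2.16e-6 M.
pOH = 5.67, so pH = 14.00 - 5.67 = 8.33.

8.33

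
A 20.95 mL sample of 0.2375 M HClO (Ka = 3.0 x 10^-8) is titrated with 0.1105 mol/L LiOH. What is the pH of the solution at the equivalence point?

n(HClO) = 0.2375 x 0.02095 = 0.004976 mol; V(LiOH) at equivalence = 0.004976/0.1105 = 0.04503 L.
At equivalence all the acid is converted to ClO-; total volume = 0.02095 + 0.04503 = 0.06598 L, so [ClO-] = 0.004976/0.06598 = 0.07541 M.
Kb = Kw/Ka = 1.0e-14 / 3.0 x 10^-8 = 3.33e-7.
[OH^-] = sqrt(Kb x [ClO-]) = sqrt(3.33e-7 x 0.07541) = 0.000159 M.
pOH = 3.80, so pH = 14.00 - 3.80 = 10.20.

10.20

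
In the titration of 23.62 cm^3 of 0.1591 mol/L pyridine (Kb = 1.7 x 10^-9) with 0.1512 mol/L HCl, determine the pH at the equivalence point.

3.17

n(C5H5N) = 0.1591 x 0.02362 = 0.003758 mol; V(HCl) at equivalence = 0.003758/0.1512 = 0.02485 L.
At equivalence the base is fully converted to C5H5NH+; total volume = 0.04847 L, so [C5H5NH+] = 0.003758/0.04847 = 0.07752 M.
Ka(C5H5NH+) = Kw/Kb = 1.0e-14 / 1.7 x 10^-9 = 5.88e-6.
[H^+] = sqrt(Ka x [C5H5NH+]) = sqrt(5.88e-6 x 0.07752) = 0.000675 M.
pH = -log(0.000675) = 3.17.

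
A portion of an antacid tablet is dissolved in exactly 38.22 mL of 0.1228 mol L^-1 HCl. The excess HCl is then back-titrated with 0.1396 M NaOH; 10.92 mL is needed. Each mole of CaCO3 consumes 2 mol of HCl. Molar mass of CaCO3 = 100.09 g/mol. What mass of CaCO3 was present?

0.159 g

Total n(HCl) added = 0.1228 x 0.03822 = 0.004693 mol.
n(NaOH) used = 0.1396 x 0.01092 = 0.001524 mol, which equals the excess n(HCl).
So n(HCl) consumed by the sample = 0.004693 - 0.001524 = 0.003169 mol.
n(CaCO3) = 0.003169 / 2 = 0.001584 mol.
mass = 0.001584 mol x 100.09 g/mol = 0.159 g.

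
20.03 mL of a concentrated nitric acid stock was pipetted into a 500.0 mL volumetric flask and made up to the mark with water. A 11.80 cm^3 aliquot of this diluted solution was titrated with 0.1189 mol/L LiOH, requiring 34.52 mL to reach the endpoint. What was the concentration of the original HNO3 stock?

n(LiOH) = 0.1189 x 0.03452 = 0.004104 mol.
n(HNO3) in the aliquot = 0.004104 mol.
[diluted HNO3] = 0.004104 / 0.01180 = 0.3478 M.
Dilution factor = 500.0/20.03 = 24.96, so [stock] = 0.3478 x 24.96 = 8.68 M.

8.68 M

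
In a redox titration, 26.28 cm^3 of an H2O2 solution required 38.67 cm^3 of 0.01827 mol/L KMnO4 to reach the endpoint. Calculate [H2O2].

n(KMnO4) = 0.01827 x 0.03867 = 0.0007065 mol.
From the balanced equation, 2 mol KMnO4 reacts with 5 mol H2O2, so n(H2O2) = 0.0007065 x 5/2 = 0.001766 mol.
[H2O2] = 0.001766 / 0.02628 L = 0.0672 M.

0.0672 M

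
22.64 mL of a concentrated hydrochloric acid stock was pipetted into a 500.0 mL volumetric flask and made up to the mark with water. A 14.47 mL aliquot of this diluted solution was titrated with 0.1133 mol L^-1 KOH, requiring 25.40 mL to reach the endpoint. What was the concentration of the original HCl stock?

4.39 M

n(KOH) = 0.1133 x 0.02540 = 0.002878 mol.
n(HCl) in the aliquot = 0.002878 mol.
[diluted HCl] = 0.002878 / 0.01447 = 0.1989 M.
Dilution factor = 500.0/22.64 = 22.08, so [stock] = 0.1989 x 22.08 = 4.39 M.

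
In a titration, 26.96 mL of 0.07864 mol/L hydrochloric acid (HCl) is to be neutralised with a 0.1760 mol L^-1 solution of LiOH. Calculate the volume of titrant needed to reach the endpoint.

n(HCl) = 0.07864 mol/L x 0.02696 L = 0.002120 mol.
At equivalence n(LiOH) = n(HCl) = 0.002120 mol.
V(LiOH) = 0.002120 / 0.1760 = 0.01205 L = 12.0 mL.

12.0 mL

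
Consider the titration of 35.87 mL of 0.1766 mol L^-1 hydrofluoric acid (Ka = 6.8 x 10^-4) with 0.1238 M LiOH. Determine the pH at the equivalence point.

n(HF) = 0.1766 x 0.03587 = 0.006335 mol; V(LiOH) at equivalence = 0.006335/0.1238 = 0.05117 L.
At equivalence all the acid is converted to F-; total volume = 0.03587 + 0.05117 = 0.08704 L, so [F-] = 0.006335/0.08704 = 0.07278 M.
Kb = Kw/Ka = 1.0e-14 / 6.8 x 10^-4 = 1.47e-11.
[OH^-] = sqrt(Kb x [F-]) = sqrt(1.47e-11 x 0.07278) = 1.03e-6 M.
pOH = 5.99, so pH = 14.00 - 5.99 = 8.01.

8.01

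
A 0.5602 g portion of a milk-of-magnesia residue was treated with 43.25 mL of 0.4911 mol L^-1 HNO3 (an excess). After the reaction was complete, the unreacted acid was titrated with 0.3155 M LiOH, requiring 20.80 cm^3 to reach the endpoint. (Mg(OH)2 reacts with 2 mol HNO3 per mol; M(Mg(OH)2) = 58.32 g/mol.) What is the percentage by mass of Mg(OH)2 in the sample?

76.4%

Total n(HNO3) added = 0.4911 x 0.04325 = 0.02124 mol.
n(LiOH) used = 0.3155 x 0.02080 = 0.006562 mol, which equals the excess n(HNO3).
So n(HNO3) consumed by the sample = 0.02124 - 0.006562 = 0.01468 mol.
n(Mg(OH)2) = 0.01468 / 2 = 0.007339 mol.
mass Mg(OH)2 = 0.007339 x 58.32 = 0.4280 g, so %Mg(OH)2 = 0.4280/0.5602 x 100 = 76.4%.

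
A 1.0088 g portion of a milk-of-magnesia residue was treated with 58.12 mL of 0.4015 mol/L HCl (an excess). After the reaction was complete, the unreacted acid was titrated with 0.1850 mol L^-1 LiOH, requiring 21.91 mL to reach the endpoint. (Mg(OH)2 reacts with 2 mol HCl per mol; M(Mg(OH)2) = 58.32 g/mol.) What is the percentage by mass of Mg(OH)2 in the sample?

Total n(HCl) added = 0.4015 x 0.05812 = 0.02334 mol.
n(LiOH) used = 0.1850 x 0.02191 = 0.004053 mol, which equals the excess n(HCl).
So n(HCl) consumed by the sample = 0.02334 - 0.004053 = 0.01928 mol.
n(Mg(OH)2) = 0.01928 / 2 = 0.009641 mol.
mass Mg(OH)2 = 0.009641 x 58.32 = 0.5623 g, so %Mg(OH)2 = 0.5623/1.0088 x 100 = 55.7%.

55.7%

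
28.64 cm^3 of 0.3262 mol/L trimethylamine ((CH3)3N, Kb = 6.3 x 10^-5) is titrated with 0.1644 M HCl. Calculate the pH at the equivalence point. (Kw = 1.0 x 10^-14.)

n((CH3)3N) = 0.3262 x 0.02864 = 0.009342 mol; V(HCl) at equivalence = 0.009342/0.1644 = 0.05683 L.
At equivalence the base is fully converted to (CH3)3NH+; total volume = 0.08547 L, so [(CH3)3NH+] = 0.009342/0.08547 = 0.1093 M.
Ka((CH3)3NH+) = Kw/Kb = 1.0e-14 / 6.3 x 10^-5 = 1.59e-10.
[H^+] = sqrt(Ka x [(CH3)3NH+]) = sqrt(1.59e-10 x 0.1093) = 4.17e-6 M.
pH = -log(4.17e-6) = 5.38.

5.38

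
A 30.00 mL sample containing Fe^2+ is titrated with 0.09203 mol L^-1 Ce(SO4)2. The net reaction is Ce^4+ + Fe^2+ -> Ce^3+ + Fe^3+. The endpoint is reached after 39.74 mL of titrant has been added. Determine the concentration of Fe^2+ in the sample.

0.122 M

n(Ce(SO4)2) = 0.09203 x 0.03974 = 0.003657 mol.
From the balanced equation, 1 mol Ce(SO4)2 reacts with 1 mol Fe^2+, so n(Fe^2+) = 0.003657 x 1/1 = 0.003657 mol.
[Fe^2+] = 0.003657 / 0.03000 L = 0.122 M.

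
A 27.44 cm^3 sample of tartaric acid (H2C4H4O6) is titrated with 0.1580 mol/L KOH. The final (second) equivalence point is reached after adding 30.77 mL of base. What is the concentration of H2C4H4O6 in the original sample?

n(KOH) = 0.1580 x 0.03077 = 0.004862 mol.
At the final (second) equivalence point, 2 mol OH^- react per mol H2C4H4O6, so n(H2C4H4O6) = 0.004862 / 2 = 0.002431 mol.
[H2C4H4O6] = 0.002431 / 0.02744 L = 0.0886 M.

0.0886 M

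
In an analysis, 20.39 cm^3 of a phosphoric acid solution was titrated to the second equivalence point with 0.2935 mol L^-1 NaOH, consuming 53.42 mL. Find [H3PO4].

0.384 M

n(NaOH) = 0.2935 x 0.05342 = 0.01568 mol.
At the second equivalence point, 2 mol OH^- react per mol H3PO4, so n(H3PO4) = 0.01568 / 2 = 0.007839 mol.
[H3PO4] = 0.007839 / 0.02039 L = 0.384 M.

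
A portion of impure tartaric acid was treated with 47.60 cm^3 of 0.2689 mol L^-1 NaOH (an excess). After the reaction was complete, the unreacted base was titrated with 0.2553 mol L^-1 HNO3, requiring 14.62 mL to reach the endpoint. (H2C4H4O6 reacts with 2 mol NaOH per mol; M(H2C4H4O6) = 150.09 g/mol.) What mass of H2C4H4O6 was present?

0.680 g

Total n(NaOH) added = 0.2689 x 0.04760 = 0.01280 mol.
n(HNO3) used = 0.2553 x 0.01462 = 0.003732 mol, which equals the excess n(NaOH).
So n(NaOH) consumed by the sample = 0.01280 - 0.003732 = 0.009067 mol.
n(H2C4H4O6) = 0.009067 / 2 = 0.004534 mol.
mass = 0.004534 mol x 150.09 g/mol = 0.680 g.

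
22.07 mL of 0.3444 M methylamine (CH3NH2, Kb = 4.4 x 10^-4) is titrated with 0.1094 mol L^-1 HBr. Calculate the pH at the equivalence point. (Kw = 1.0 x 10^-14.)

5.86

n(CH3NH2) = 0.3444 x 0.02207 = 0.007601 mol; V(HBr) at equivalence = 0.007601/0.1094 = 0.06948 L.
At equivalence the base is fully converted to CH3NH3+; total volume = 0.09155 L, so [CH3NH3+] = 0.007601/0.09155 = 0.08303 M.
Ka(CH3NH3+) = Kw/Kb = 1.0e-14 / 4.4 x 10^-4 = 2.27e-11.
[H^+] = sqrt(Ka x [CH3NH3+]) = sqrt(2.27e-11 x 0.08303) = 1.37e-6 M.
pH = -log(1.37e-6) = 5.86.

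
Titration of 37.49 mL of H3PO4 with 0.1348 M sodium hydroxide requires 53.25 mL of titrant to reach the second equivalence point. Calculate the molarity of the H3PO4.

n(NaOH) = 0.1348 x 0.05325 = 0.007178 mol.
At the second equivalence point, 2 mol OH^- react per mol H3PO4, so n(H3PO4) = 0.007178 / 2 = 0.003589 mol.
[H3PO4] = 0.003589 / 0.03749 L = 0.0957 M.

0.0957 M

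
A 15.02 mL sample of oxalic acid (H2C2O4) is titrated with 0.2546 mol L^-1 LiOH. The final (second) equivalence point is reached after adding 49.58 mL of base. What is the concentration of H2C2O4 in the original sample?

0.420 M

n(LiOH) = 0.2546 x 0.04958 = 0.01262 mol.
At the final (second) equivalence point, 2 mol OH^- react per mol H2C2O4, so n(H2C2O4) = 0.01262 / 2 = 0.006312 mol.
[H2C2O4] = 0.006312 / 0.01502 L = 0.420 M.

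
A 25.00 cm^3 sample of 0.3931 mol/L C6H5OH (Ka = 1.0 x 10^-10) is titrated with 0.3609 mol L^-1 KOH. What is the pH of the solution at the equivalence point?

11.64

n(C6H5OH) = 0.3931 x 0.02500 = 0.009828 mol; V(KOH) at equivalence = 0.009828/0.3609 = 0.02723 L.
At equivalence all the acid is converted to C6H5O-; total volume = 0.02500 + 0.02723 = 0.05223 L, so [C6H5O-] = 0.009828/0.05223 = 0.1882 M.
Kb = Kw/Ka = 1.0e-14 / 1.0 x 10^-10 = 0.000100.
[OH^-] = sqrt(Kb x [C6H5O-]) = sqrt(0.000100 x 0.1882) = 0.00434 M.
pOH = 2.36, so pH = 14.00 - 2.36 = 11.64.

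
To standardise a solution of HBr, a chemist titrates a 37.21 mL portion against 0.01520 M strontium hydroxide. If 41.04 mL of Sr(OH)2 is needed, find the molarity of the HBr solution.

n(Sr(OH)2) delivered = 0.01520 x 0.04104 = 0.0006238 mol.
The reaction is 2 HBr + 1 Sr(OH)2, so n(HBr) = 0.0006238 x 2/1 = 0.001248 mol.
[HBr] = 0.001248 mol / 0.03721 L = 0.0335 M.

0.0335 M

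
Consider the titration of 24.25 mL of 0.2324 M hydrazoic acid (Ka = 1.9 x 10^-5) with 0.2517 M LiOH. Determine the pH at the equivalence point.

n(HN3) = 0.2324 x 0.02425 = 0.005636 mol; V(LiOH) at equivalence = 0.005636/0.2517 = 0.02239 L.
At equivalence all the acid is converted to N3-; total volume = 0.02425 + 0.02239 = 0.04664 L, so [N3-] = 0.005636/0.04664 = 0.1208 M.
Kb = Kw/Ka = 1.0e-14 / 1.9 x 10^-5 = 5.26e-10.
[OH^-] = sqrt(Kb x [N3-]) = sqrt(5.26e-10 x 0.1208) = 7.97e-6 M.
pOH = 5.10, so pH = 14.00 - 5.10 = 8.90.

8.90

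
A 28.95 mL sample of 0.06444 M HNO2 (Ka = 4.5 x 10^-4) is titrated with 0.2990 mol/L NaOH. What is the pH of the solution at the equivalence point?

8.04

n(HNO2) = 0.06444 x 0.02895 = 0.001866 mol; V(NaOH) at equivalence = 0.001866/0.2990 = 0.006239 L.
At equivalence all the acid is converted to NO2-; total volume = 0.02895 + 0.006239 = 0.03519 L, so [NO2-] = 0.001866/0.03519 = 0.05301 M.
Kb = Kw/Ka = 1.0e-14 / 4.5 x 10^-4 = 2.22e-11.
[OH^-] = sqrt(Kb x [NO2-]) = sqrt(2.22e-11 x 0.05301) = 1.09e-6 M.
pOH = 5.96, so pH = 14.00 - 5.96 = 8.04.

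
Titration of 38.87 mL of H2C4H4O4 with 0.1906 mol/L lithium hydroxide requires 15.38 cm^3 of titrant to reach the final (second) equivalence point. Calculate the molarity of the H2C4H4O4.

0.0377 M

n(LiOH) = 0.1906 x 0.01538 = 0.002931 mol.
At the final (second) equivalence point, 2 mol OH^- react per mol H2C4H4O4, so n(H2C4H4O4) = 0.002931 / 2 = 0.001466 mol.
[H2C4H4O4] = 0.001466 / 0.03887 L = 0.0377 M.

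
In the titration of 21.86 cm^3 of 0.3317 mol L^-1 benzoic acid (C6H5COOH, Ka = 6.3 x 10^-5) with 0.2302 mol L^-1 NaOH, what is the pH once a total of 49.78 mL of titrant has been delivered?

n(acid) = 0.3317 x 0.02186 = 0.007251 mol; n(NaOH) added = 0.2302 x 0.04978 = 0.01146 mol.
Base is in excess by 0.01146 - 0.007251 = 0.004208 mol in a total volume of 0.07164 L.
[OH^-] = 0.004208/0.07164 = 0.05874 M, so pOH = 1.23 and pH = 14.00 - 1.23 = 12.77.

12.77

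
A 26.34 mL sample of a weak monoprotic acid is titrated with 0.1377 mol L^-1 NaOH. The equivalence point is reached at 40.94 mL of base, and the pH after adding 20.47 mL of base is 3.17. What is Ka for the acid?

20.47 mL is half of the equivalence volume, so this is the half-equivalence point where [HA] = [A^-].
At half-equivalence pH = pKa, so pKa = 3.17.
Ka = 10^(-3.17) = 6.8 x 10^-4.

6.8 x 10^-4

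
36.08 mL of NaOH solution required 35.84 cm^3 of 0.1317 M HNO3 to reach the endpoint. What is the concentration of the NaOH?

0.131 M

n(HNO3) delivered = 0.1317 x 0.03584 = 0.004720 mol.
For a 1:1 reaction, n(NaOH) = 0.004720 mol.
[NaOH] = 0.004720 mol / 0.03608 L = 0.131 M.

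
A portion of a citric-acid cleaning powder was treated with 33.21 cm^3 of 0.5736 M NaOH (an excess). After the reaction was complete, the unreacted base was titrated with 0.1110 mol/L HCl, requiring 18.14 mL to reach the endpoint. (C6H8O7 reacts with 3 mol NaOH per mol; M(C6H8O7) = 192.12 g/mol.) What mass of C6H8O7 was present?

1.09 g

Total n(NaOH) added = 0.5736 x 0.03321 = 0.01905 mol.
n(HCl) used = 0.1110 x 0.01814 = 0.002014 mol, which equals the excess n(NaOH).
So n(NaOH) consumed by the sample = 0.01905 - 0.002014 = 0.01704 mol.
n(C6H8O7) = 0.01704 / 3 = 0.005679 mol.
mass = 0.005679 mol x 192.12 g/mol = 1.09 g.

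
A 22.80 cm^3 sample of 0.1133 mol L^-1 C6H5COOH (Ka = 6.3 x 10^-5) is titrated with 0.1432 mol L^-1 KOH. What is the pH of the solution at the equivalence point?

n(C6H5COOH) = 0.1133 x 0.02280 = 0.002583 mol; V(KOH) at equivalence = 0.002583/0.1432 = 0.01804 L.
At equivalence all the acid is converted to C6H5COO-; total volume = 0.02280 + 0.01804 = 0.04084 L, so [C6H5COO-] = 0.002583/0.04084 = 0.06325 M.
Kb = Kw/Ka = 1.0e-14 / 6.3 x 10^-5 = 1.59e-10.
[OH^-] = sqrt(Kb x [C6H5COO-]) = sqrt(1.59e-10 x 0.06325) = 3.17e-6 M.
pOH = 5.50, so pH = 14.00 - 5.50 = 8.50.

8.50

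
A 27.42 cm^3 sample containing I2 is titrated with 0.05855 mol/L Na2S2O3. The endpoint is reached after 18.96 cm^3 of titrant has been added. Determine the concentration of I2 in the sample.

0.0202 M

n(Na2S2O3) = 0.05855 x 0.01896 = 0.001110 mol.
From the balanced equation, 2 mol Na2S2O3 reacts with 1 mol I2, so n(I2) = 0.001110 x 1/2 = 0.0005551 mol.
[I2] = 0.0005551 / 0.02742 L = 0.0202 M.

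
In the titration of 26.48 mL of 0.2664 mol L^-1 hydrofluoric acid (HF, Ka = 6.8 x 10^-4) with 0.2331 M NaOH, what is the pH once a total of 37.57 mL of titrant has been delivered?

12.42

n(acid) = 0.2664 x 0.02648 = 0.007054 mol; n(NaOH) added = 0.2331 x 0.03757 = 0.008758 mol.
Base is in excess by 0.008758 - 0.007054 = 0.001703 mol in a total volume of 0.06405 L.
[OH^-] = 0.001703/0.06405 = 0.02659 M, so pOH = 1.58 and pH = 14.00 - 1.58 = 12.42.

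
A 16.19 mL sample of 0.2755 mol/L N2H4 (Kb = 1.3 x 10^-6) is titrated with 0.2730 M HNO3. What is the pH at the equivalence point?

4.49

n(N2H4) = 0.2755 x 0.01619 = 0.004460 mol; V(HNO3) at equivalence = 0.004460/0.2730 = 0.01634 L.
At equivalence the base is fully converted to N2H5+; total volume = 0.03253 L, so [N2H5+] = 0.004460/0.03253 = 0.1371 M.
Ka(N2H5+) = Kw/Kb = 1.0e-14 / 1.3 x 10^-6 = 7.69e-9.
[H^+] = sqrt(Ka x [N2H5+]) = sqrt(7.69e-9 x 0.1371) = 3.25e-5 M.
pH = -log(3.25e-5) = 4.49.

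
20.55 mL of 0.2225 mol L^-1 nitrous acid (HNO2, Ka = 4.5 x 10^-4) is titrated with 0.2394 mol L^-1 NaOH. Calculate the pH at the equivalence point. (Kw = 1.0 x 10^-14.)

8.20

n(HNO2) = 0.2225 x 0.02055 = 0.004572 mol; V(NaOH) at equivalence = 0.004572/0.2394 = 0.01910 L.
At equivalence all the acid is converted to NO2-; total volume = 0.02055 + 0.01910 = 0.03965 L, so [NO2-] = 0.004572/0.03965 = 0.1153 M.
Kb = Kw/Ka = 1.0e-14 / 4.5 x 10^-4 = 2.22e-11.
[OH^-] = sqrt(Kb x [NO2-]) = sqrt(2.22e-11 x 0.1153) = 1.60e-6 M.
pOH = 5.80, so pH = 14.00 - 5.80 = 8.20.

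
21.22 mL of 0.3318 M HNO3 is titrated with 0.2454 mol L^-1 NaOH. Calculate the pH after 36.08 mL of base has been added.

n(acid) = 0.3318 x 0.02122 = 0.007041 mol; n(NaOH) added = 0.2454 x 0.03608 = 0.008854 mol.
Base is in excess by 0.008854 - 0.007041 = 0.001813 mol in a total volume of 0.05730 L.
[OH^-] = 0.001813/0.05730 = 0.03164 M, so pOH = 1.50 and pH = 14.00 - 1.50 = 12.50.

12.50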